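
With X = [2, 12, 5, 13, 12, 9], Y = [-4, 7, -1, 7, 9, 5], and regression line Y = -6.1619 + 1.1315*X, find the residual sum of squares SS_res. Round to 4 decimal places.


Compute predicted values, then residuals = yi - yhat_i.
Residuals: [-0.1011, -0.4161, -0.4956, -1.5476, 1.5839, 0.9784].
SSres = sum(residual^2) = 6.2901.

6.2901


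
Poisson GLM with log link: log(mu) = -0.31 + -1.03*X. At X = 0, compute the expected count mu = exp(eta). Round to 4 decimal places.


Linear predictor: eta = -0.31 + (-1.03)(0) = -0.3100.
Expected count: mu = exp(-0.3100) = 0.7334.

0.7334


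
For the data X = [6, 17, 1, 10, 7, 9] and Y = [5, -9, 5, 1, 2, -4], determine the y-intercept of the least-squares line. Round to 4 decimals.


First find the slope: b1 = -0.9330.
Means: xbar = 8.3333, ybar = 0.0000.
b0 = ybar - b1 * xbar = 0.0000 - -0.9330 * 8.3333 = 7.7751.

7.7751


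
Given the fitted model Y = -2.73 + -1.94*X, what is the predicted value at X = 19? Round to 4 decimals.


Predicted value:
Y = -2.73 + (-1.94)(19) = -2.73 + -36.8600 = -39.5900.

-39.5900


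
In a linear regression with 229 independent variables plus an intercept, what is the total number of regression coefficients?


Each predictor gets one coefficient, plus one intercept.
Total parameters = 229 + 1 = 230.

230


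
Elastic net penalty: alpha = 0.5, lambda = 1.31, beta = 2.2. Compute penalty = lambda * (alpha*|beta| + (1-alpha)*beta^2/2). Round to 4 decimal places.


Compute:
L1 = 0.5 * 2.2 = 1.1000.
L2 = 0.5 * 2.2^2 / 2 = 1.2100.
Penalty = 1.31 * (1.1000 + 1.2100) = 3.0261.

3.0261


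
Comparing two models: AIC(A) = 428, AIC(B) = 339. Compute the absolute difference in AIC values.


Absolute difference = |428 - 339| = 89.
The model with lower AIC (B) is preferred.

89


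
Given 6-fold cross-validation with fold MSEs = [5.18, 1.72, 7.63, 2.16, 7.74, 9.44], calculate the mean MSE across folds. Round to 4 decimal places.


Add all fold MSEs: 33.8700.
Divide by k = 6: 33.8700/6 = 5.6450.

5.6450


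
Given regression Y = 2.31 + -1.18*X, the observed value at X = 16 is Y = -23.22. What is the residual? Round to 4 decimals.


Predicted = 2.31 + -1.18 * 16 = -16.5700.
Residual = -23.22 - -16.5700 = -6.6500.

-6.6500


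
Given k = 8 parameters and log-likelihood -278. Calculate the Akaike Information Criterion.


AIC = 2k - 2*loglik = 2(8) - 2(-278).
= 16 + 556 = 572.

572


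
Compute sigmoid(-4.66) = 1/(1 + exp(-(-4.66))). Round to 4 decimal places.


First, exp(4.6600) = 105.6361.
Then sigma(z) = 1/(1 + 105.6361) = 0.0094.

0.0094


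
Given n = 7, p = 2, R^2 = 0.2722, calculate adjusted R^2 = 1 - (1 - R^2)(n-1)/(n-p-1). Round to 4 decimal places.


Plug in: Adj R^2 = 1 - (1 - 0.2722) * 6/4.
= 1 - 0.7278 * 6/4
= 1 - 4.3668 / 4
= 1 - 1.0917 = -0.0917.

-0.0917


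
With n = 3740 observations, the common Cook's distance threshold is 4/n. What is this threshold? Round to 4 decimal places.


Using the rule of thumb:
Threshold = 4 / 3740 = 0.0011.

0.0011


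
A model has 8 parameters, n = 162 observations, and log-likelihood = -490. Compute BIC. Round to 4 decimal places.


k * ln(n) = 8 * ln(162) = 8 * 5.087596 = 40.700768.
-2 * loglik = -2 * (-490) = 980.
BIC = 40.700768 + 980 = 1020.700768, which rounds to 1020.7008.

1020.7008


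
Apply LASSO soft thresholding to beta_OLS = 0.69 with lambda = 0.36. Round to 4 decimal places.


Absolute value: |0.69| = 0.69.
Compare to lambda = 0.36.
Since |beta| > lambda, coefficient = sign(beta)*(|beta| - lambda) = 0.3300.

0.3300


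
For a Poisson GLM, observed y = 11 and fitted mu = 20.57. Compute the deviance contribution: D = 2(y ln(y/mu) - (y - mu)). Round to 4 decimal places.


First: ln(11/20.57) = -0.625938.
Then: 11 * -0.625938 = -6.885318.
y - mu = 11 - 20.57 = -9.57.
D = 2(-6.885318 - -9.57) = 5.369364, which rounds to 5.3694.

5.3694


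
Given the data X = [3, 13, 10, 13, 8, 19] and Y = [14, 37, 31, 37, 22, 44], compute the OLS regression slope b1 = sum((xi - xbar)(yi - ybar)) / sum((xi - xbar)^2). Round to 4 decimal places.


Calculate xbar = 11.0000, ybar = 30.8333.
S_xx = 146.0000, S_xy = 291.0000.
Using b1 = S_xy / S_xx = 291.0000 / 146.0000, we get b1 = 1.9932.

1.9932


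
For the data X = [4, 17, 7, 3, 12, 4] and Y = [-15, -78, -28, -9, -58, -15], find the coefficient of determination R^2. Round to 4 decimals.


Fit the OLS line: b0 = 5.3671, b1 = -5.0043.
SSres = 17.3305.
SStot = 3894.8333.
R^2 = 1 - 17.3305/3894.8333 = 0.9956.

0.9956


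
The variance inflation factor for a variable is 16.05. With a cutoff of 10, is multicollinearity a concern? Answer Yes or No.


Check: VIF = 16.05 vs threshold = 10.
Since 16.05 >= 10, the answer is Yes.

Yes


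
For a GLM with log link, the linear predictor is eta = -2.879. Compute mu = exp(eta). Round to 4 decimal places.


The inverse log link gives:
mu = exp(-2.879) = 0.0562.

0.0562


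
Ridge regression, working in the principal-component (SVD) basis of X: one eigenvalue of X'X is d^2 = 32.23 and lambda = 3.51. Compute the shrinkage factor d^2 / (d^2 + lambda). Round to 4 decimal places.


Denominator = d^2 + lambda = 32.23 + 3.51 = 35.7400.
Shrinkage = 32.23 / 35.7400 = 0.9018.

0.9018


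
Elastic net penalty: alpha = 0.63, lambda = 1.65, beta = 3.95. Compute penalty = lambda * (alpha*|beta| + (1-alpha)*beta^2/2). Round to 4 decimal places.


alpha * |beta| = 0.63 * 3.95 = 2.4885.
(1-alpha) * beta^2/2 = 0.37 * 15.6025/2 = 2.8865.
Total = 1.65 * (2.4885 + 2.8865) = 8.8687.

8.8687


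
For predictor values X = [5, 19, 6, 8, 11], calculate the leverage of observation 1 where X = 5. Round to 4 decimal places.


Mean of X: xbar = 9.8000.
SXX = 126.8000.
For X = 5: h = 1/5 + (5 - 9.8000)^2/126.8000 = 0.3817.

0.3817


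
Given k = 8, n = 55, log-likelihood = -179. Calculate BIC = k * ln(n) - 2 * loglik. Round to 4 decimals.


k * ln(n) = 8 * ln(55) = 8 * 4.007333 = 32.058664.
-2 * loglik = -2 * (-179) = 358.
BIC = 32.058664 + 358 = 390.058664, which rounds to 390.0587.

390.0587


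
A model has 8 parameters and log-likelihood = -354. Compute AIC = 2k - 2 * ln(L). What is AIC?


AIC = 2*8 - 2*(-354).
= 16 + 708 = 724.

724


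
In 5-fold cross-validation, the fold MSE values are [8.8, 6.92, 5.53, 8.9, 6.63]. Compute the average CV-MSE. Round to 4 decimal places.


Add all fold MSEs: 36.7800.
Divide by k = 5: 36.7800/5 = 7.3560.

7.3560


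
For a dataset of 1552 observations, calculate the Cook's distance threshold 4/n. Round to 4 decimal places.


The threshold is 4/n.
4/1552 = 0.0026.

0.0026


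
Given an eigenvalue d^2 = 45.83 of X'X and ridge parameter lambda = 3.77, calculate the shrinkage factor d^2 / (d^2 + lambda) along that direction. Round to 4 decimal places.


d^2 + lambda = 45.83 + 3.77 = 49.6000.
Shrinkage factor = 45.83/49.6000 = 0.9240.

0.9240


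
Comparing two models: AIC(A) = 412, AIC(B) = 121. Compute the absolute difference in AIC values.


|AIC_A - AIC_B| = |412 - 121| = 291.
Model B is preferred (lower AIC).

291


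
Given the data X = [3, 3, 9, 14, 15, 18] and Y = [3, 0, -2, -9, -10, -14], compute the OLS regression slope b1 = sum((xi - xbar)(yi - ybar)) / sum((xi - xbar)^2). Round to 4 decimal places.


First compute the means: xbar = 10.3333, ybar = -5.3333.
Then S_xx = sum((xi - xbar)^2) = 203.3333.
S_xy = sum((xi - xbar)(yi - ybar)) = -206.3333.
b1 = S_xy / S_xx = -206.3333 / 203.3333 = -1.0148.

-1.0148


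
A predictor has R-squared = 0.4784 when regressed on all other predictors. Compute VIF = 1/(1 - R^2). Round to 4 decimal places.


VIF = 1 / (1 - 0.4784).
= 1 / 0.5216 = 1.9172.

1.9172


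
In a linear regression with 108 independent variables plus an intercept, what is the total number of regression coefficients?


Including the intercept, the model has 108 predictor coefficients + 1 intercept.
Total = 109.

109


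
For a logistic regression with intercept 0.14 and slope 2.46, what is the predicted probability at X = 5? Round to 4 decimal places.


Linear predictor: z = 0.14 + 2.46 * 5 = 12.4400.
P = 1/(1 + exp(-12.4400)) = 1/(1 + 0.0000) = 1.0000.

1.0000


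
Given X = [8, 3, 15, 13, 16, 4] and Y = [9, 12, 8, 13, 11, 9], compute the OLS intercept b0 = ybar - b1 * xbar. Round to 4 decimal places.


First find the slope: b1 = -0.0042.
Means: xbar = 9.8333, ybar = 10.3333.
b0 = ybar - b1 * xbar = 10.3333 - -0.0042 * 9.8333 = 10.3746.

10.3746


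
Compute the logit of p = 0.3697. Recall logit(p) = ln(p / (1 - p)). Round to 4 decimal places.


1 - p = 0.6303.
p/(1-p) = 0.5865.
logit = ln(0.5865) = -0.5335.

-0.5335


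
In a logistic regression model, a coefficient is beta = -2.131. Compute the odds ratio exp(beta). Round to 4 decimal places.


The odds ratio is computed as:
OR = e^(-2.131) = 0.1187.

0.1187


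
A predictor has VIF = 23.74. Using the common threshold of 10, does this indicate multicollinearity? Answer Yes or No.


The threshold is 10.
VIF = 23.74 is >= 10.
Multicollinearity indication: Yes.

Yes


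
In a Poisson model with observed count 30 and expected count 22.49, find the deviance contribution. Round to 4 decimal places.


First: ln(30/22.49) = 0.288127.
Then: 30 * 0.288127 = 8.643810.
y - mu = 30 - 22.49 = 7.51.
D = 2(8.643810 - 7.51) = 2.267620, which rounds to 2.2676.

2.2676


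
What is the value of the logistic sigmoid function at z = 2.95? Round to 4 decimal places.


Compute exp(-2.9500) = 0.0523.
Sigmoid = 1 / (1 + 0.0523) = 1 / 1.0523 = 0.9503.

0.9503


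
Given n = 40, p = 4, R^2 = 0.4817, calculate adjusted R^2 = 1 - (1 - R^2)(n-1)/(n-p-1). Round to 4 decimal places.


Adjusted R^2 = 1 - (1 - R^2) * (n-1)/(n-p-1).
(1 - R^2) = 0.5183.
(n-1)/(n-p-1) = 39/35.
(1 - R^2) * (n-1) = 0.5183 * 39 = 20.2137.
Divide by (n-p-1): 20.2137 / 35 = 0.5775.
Adj R^2 = 1 - 0.5775 = 0.4225.

0.4225


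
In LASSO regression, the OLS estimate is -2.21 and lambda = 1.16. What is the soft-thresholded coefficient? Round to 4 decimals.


Absolute value: |-2.21| = 2.21.
Compare to lambda = 1.16.
Since |beta| > lambda, coefficient = sign(beta)*(|beta| - lambda) = -1.0500.

-1.0500


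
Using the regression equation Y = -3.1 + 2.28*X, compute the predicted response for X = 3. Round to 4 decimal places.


Predicted value:
Y = -3.1 + (2.28)(3) = -3.1 + 6.8400 = 3.7400.

3.7400


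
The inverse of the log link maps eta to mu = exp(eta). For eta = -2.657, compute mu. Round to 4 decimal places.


The inverse log link gives:
mu = exp(-2.657) = 0.0702.

0.0702


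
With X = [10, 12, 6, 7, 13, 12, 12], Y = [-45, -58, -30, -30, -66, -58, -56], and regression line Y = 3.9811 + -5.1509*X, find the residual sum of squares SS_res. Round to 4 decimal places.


Predicted values from Y = 3.9811 + -5.1509*X.
Residuals: [2.5279, -0.1703, -3.0757, 2.0752, -3.0194, -0.1703, 1.8297].
SSres = 32.6792.

32.6792


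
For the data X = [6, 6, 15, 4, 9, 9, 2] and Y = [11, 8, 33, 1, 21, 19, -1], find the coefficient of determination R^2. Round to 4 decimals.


Fit the OLS line: b0 = -7.2513, b1 = 2.7992.
SSres = 27.0971.
SStot = 868.8571.
R^2 = 1 - 27.0971/868.8571 = 0.9688.

0.9688


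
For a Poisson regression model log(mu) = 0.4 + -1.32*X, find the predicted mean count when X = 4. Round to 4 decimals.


Compute eta = 0.4 + -1.32 * 4 = -4.8800.
Apply inverse link: mu = e^-4.8800 = 0.0076.

0.0076


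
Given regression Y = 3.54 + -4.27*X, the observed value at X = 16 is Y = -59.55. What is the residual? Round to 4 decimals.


Compute yhat = 3.54 + (-4.27)(16) = -64.7800.
Residual = actual - predicted = -59.55 - -64.7800 = 5.2300.

5.2300


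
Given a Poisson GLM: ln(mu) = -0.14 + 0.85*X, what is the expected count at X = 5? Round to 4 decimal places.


Compute eta = -0.14 + 0.85 * 5 = 4.1100.
Apply inverse link: mu = e^4.1100 = 60.9467.

60.9467


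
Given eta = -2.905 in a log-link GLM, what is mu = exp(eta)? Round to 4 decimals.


Apply the inverse link:
mu = e^-2.905 = 0.0547.

0.0547


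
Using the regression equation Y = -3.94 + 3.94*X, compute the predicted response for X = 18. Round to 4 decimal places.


Plug X = 18 into Y = -3.94 + 3.94*X:
Y = -3.94 + 70.9200 = 66.9800.

66.9800


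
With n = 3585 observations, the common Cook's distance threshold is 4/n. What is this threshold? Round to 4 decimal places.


Using the rule of thumb:
Threshold = 4 / 3585 = 0.0011.

0.0011


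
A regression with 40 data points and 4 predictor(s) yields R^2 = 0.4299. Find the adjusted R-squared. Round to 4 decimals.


Plug in: Adj R^2 = 1 - (1 - 0.4299) * 39/35.
= 1 - 0.5701 * 39/35
= 1 - 22.2339 / 35
= 1 - 0.6353 = 0.3647.

0.3647


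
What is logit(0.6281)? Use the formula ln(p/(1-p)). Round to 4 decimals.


Compute the odds: 0.6281/0.3719 = 1.6889.
Take the natural log: ln(1.6889) = 0.5241.

0.5241


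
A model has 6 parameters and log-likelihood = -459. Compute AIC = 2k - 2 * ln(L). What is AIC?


AIC = 2k - 2*loglik = 2(6) - 2(-459).
= 12 + 918 = 930.

930


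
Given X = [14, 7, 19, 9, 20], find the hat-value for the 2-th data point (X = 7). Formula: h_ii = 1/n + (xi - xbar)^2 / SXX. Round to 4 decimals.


Mean of X: xbar = 13.8000.
SXX = 134.8000.
For X = 7: h = 1/5 + (7 - 13.8000)^2/134.8000 = 0.5430.

0.5430


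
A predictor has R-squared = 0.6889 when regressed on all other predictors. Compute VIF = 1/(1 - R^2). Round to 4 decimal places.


Using VIF = 1/(1 - R^2_j):
1 - 0.6889 = 0.3111.
VIF = 3.2144.

3.2144


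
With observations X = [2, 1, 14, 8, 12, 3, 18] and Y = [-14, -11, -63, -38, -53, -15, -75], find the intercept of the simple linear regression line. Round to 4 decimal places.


The slope is b1 = -3.9290.
Sample means are xbar = 8.2857 and ybar = -38.4286.
Intercept: b0 = -38.4286 - (-3.9290)(8.2857) = -5.8743.

-5.8743


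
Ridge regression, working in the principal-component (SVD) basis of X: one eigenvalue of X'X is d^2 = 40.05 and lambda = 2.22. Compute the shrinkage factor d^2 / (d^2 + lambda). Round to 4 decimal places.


d^2 + lambda = 40.05 + 2.22 = 42.2700.
Shrinkage factor = 40.05/42.2700 = 0.9475.

0.9475


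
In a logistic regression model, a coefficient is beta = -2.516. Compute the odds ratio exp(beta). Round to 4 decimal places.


Odds ratio = exp(beta) = exp(-2.516).
= 0.0808.

0.0808


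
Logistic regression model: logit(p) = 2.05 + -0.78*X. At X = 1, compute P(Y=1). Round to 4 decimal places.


z = 2.05 + -0.78 * 1 = 1.2700.
Sigmoid: P = 1 / (1 + exp(-1.2700)) = 0.7807.

0.7807


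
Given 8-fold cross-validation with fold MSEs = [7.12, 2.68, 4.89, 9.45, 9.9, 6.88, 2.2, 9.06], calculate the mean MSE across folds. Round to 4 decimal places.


Sum of fold MSEs = 52.1800.
Average = 52.1800 / 8 = 6.5225.

6.5225


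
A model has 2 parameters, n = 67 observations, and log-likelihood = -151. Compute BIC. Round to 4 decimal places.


k * ln(n) = 2 * ln(67) = 2 * 4.204693 = 8.409386.
-2 * loglik = -2 * (-151) = 302.
BIC = 8.409386 + 302 = 310.409386, which rounds to 310.4094.

310.4094


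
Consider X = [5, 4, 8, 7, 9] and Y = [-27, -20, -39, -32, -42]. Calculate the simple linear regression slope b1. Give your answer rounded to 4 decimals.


The sample means are xbar = 6.6000 and ybar = -32.0000.
Compute S_xx = 17.2000 and S_xy = -73.0000.
Slope b1 = S_xy / S_xx = -73.0000 / 17.2000 = -4.2442.

-4.2442


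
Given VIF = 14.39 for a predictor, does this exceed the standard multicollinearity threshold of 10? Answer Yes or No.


Compare VIF = 14.39 to the threshold of 10.
14.39 >= 10, so the answer is Yes.

Yes


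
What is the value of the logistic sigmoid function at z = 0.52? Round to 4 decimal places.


First, exp(-0.5200) = 0.5945.
Then sigma(z) = 1/(1 + 0.5945) = 0.6271.

0.6271


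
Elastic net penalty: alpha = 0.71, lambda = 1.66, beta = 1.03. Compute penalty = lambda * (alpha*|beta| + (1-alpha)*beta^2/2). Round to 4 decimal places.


alpha * |beta| = 0.71 * 1.03 = 0.7313.
(1-alpha) * beta^2/2 = 0.29 * 1.0609/2 = 0.1538.
Total = 1.66 * (0.7313 + 0.1538) = 1.4693.

1.4693


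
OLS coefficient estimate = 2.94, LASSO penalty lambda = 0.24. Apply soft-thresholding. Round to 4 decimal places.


|beta_OLS| = 2.94.
lambda = 0.24.
Since |beta| > lambda, coefficient = sign(beta)*(|beta| - lambda) = 2.7000.
Result = 2.7000.

2.7000


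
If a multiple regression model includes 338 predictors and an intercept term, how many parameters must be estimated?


Including the intercept, the model has 338 predictor coefficients + 1 intercept.
Total = 339.

339


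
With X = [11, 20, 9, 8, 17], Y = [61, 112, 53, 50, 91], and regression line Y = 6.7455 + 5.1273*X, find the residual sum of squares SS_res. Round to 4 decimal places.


Predicted values from Y = 6.7455 + 5.1273*X.
Residuals: [-2.1458, 2.7085, 0.1088, 2.2361, -2.9096].
SSres = 25.4182.

25.4182


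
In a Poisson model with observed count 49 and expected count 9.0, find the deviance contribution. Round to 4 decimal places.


First: ln(49/9.0) = 1.694596.
Then: 49 * 1.694596 = 83.035204.
y - mu = 49 - 9.0 = 40.0.
D = 2(83.035204 - 40.0) = 86.070408, which rounds to 86.0704.

86.0704


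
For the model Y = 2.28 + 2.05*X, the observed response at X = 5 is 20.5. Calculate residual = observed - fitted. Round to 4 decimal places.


Compute yhat = 2.28 + (2.05)(5) = 12.5300.
Residual = actual - predicted = 20.5 - 12.5300 = 7.9700.

7.9700


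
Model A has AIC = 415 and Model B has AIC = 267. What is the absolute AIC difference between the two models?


Absolute difference = |415 - 267| = 148.
The model with lower AIC (B) is preferred.

148


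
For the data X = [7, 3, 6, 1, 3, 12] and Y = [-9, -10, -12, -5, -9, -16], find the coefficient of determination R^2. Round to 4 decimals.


After computing the OLS fit (b0=-5.7759, b1=-0.8233):
SSres = 14.4181, SStot = 66.8333.
R^2 = 1 - 14.4181/66.8333 = 0.7843.

0.7843


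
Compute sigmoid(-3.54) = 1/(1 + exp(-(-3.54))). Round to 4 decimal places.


First, exp(3.5400) = 34.4669.
Then sigma(z) = 1/(1 + 34.4669) = 0.0282.

0.0282


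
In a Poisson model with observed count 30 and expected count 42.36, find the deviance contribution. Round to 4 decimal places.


First: ln(30/42.36) = -0.345007.
Then: 30 * -0.345007 = -10.350210.
y - mu = 30 - 42.36 = -12.36.
D = 2(-10.350210 - -12.36) = 4.019580, which rounds to 4.0196.

4.0196


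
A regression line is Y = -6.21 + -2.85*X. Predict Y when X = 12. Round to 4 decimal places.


Plug X = 12 into Y = -6.21 + -2.85*X:
Y = -6.21 + -34.2000 = -40.4100.

-40.4100


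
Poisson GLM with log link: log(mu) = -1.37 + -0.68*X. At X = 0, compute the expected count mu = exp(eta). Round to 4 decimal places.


Linear predictor: eta = -1.37 + (-0.68)(0) = -1.3700.
Expected count: mu = exp(-1.3700) = 0.2541.

0.2541


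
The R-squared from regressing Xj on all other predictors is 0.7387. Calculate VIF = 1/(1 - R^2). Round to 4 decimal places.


VIF = 1 / (1 - 0.7387).
= 1 / 0.2613 = 3.8270.

3.8270


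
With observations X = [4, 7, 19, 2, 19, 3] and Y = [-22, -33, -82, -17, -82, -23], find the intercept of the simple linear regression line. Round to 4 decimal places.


First find the slope: b1 = -3.8439.
Means: xbar = 9.0000, ybar = -43.1667.
b0 = ybar - b1 * xbar = -43.1667 - -3.8439 * 9.0000 = -8.5711.

-8.5711


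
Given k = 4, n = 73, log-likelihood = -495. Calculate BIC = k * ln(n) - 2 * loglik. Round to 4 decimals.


Compute k*ln(n) = 4*ln(73) = 4*4.290459 = 17.161836.
Then -2*loglik = 990.
BIC = 17.161836 + 990 = 1007.161836, which rounds to 1007.1618.

1007.1618


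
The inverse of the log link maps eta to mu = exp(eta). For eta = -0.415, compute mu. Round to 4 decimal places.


Apply the inverse link:
mu = e^-0.415 = 0.6603.

0.6603


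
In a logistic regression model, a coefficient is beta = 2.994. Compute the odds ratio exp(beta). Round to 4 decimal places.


Odds ratio = exp(beta) = exp(2.994).
= 19.9654.

19.9654


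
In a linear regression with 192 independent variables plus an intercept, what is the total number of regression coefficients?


Each predictor gets one coefficient, plus one intercept.
Total parameters = 192 + 1 = 193.

193


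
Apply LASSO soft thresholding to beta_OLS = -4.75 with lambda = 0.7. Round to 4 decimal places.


Absolute value: |-4.75| = 4.75.
Compare to lambda = 0.7.
Since |beta| > lambda, coefficient = sign(beta)*(|beta| - lambda) = -4.0500.

-4.0500


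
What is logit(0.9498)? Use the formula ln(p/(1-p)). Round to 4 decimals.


Compute the odds: 0.9498/0.0502 = 18.9203.
Take the natural log: ln(18.9203) = 2.9402.

2.9402


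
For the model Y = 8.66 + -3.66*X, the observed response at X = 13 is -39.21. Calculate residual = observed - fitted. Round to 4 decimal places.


Compute yhat = 8.66 + (-3.66)(13) = -38.9200.
Residual = actual - predicted = -39.21 - -38.9200 = -0.2900.

-0.2900


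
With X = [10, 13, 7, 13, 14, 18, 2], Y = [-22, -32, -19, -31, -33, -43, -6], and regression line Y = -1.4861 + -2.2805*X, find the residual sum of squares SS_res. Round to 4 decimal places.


Compute predicted values, then residuals = yi - yhat_i.
Residuals: [2.2911, -0.8674, -1.5504, 0.1326, 0.4131, -0.4649, 0.0471].
SSres = sum(residual^2) = 8.8118.

8.8118


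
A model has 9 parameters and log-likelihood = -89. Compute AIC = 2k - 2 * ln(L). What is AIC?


Compute:
2k = 2*9 = 18.
-2*loglik = -2*(-89) = 178.
AIC = 18 + 178 = 196.

196


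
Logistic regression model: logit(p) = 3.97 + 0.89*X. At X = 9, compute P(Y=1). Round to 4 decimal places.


Linear predictor: z = 3.97 + 0.89 * 9 = 11.9800.
P = 1/(1 + exp(-11.9800)) = 1/(1 + 0.0000) = 1.0000.

1.0000


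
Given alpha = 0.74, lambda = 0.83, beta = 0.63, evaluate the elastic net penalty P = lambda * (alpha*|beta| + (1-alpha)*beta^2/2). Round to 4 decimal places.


L1 component = 0.74 * |0.63| = 0.4662.
L2 component = 0.26 * 0.63^2 / 2 = 0.0516.
Penalty = 0.83 * (0.4662 + 0.0516) = 0.83 * 0.5178 = 0.4298.

0.4298


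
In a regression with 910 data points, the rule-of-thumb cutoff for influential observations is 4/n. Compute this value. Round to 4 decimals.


Cook's distance cutoff = 4/n = 4/910.
= 0.0044.

0.0044


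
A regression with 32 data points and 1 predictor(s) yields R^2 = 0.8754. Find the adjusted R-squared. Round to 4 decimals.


Plug in: Adj R^2 = 1 - (1 - 0.8754) * 31/30.
= 1 - 0.1246 * 31/30
= 1 - 3.8626 / 30
= 1 - 0.1288 = 0.8712.

0.8712


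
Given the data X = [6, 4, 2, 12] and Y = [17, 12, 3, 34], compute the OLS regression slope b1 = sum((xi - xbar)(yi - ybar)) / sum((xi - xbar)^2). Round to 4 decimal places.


First compute the means: xbar = 6.0000, ybar = 16.5000.
Then S_xx = sum((xi - xbar)^2) = 56.0000.
S_xy = sum((xi - xbar)(yi - ybar)) = 168.0000.
b1 = S_xy / S_xx = 168.0000 / 56.0000 = 3.0000.

3.0000


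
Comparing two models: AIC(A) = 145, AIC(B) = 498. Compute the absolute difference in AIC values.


Compute |145 - 498| = 353.
Model A has the smaller AIC.

353


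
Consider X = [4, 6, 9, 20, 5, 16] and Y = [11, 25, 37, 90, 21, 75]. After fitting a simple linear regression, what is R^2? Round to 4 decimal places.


Fit the OLS line: b0 = -5.5249, b1 = 4.8692.
SSres = 27.1698.
SStot = 5100.8333.
R^2 = 1 - 27.1698/5100.8333 = 0.9947.

0.9947


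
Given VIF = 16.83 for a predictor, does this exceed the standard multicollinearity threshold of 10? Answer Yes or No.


The threshold is 10.
VIF = 16.83 is >= 10.
Multicollinearity indication: Yes.

Yes


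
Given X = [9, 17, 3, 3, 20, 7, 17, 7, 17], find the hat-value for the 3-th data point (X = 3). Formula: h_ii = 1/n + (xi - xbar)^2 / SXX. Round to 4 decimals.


n = 9, xbar = 11.1111.
SXX = sum((xi - xbar)^2) = 352.8889.
h = 1/9 + (3 - 11.1111)^2 / 352.8889 = 0.2975.

0.2975


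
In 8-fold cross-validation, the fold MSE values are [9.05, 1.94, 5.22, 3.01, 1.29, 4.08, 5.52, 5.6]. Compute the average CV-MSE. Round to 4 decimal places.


Add all fold MSEs: 35.7100.
Divide by k = 8: 35.7100/8 = 4.4638.

4.4638


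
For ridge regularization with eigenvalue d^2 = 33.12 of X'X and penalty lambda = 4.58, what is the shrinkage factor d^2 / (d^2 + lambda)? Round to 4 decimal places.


Denominator = d^2 + lambda = 33.12 + 4.58 = 37.7000.
Shrinkage = 33.12 / 37.7000 = 0.8785.

0.8785


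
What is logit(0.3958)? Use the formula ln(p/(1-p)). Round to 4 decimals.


Compute the odds: 0.3958/0.6042 = 0.6551.
Take the natural log: ln(0.6551) = -0.4230.

-0.4230


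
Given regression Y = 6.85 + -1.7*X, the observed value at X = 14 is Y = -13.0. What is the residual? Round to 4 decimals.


Fitted value at X = 14 is yhat = 6.85 + -1.7*14 = -16.9500.
Residual = -13.0 - -16.9500 = 3.9500.

3.9500


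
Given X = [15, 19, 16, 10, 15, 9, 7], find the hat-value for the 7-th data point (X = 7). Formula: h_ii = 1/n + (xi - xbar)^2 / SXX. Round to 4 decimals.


Compute xbar = 13.0000 with n = 7 observations.
SXX = 114.0000.
Leverage = 1/7 + (7 - 13.0000)^2/114.0000 = 0.4586.

0.4586


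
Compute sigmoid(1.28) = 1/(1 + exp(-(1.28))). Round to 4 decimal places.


Compute exp(-1.2800) = 0.2780.
Sigmoid = 1 / (1 + 0.2780) = 1 / 1.2780 = 0.7824.

0.7824


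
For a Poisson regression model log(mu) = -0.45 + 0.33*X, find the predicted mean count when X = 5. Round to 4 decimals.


eta = -0.45 + 0.33 * 5 = 1.2000.
mu = exp(1.2000) = 3.3201.

3.3201


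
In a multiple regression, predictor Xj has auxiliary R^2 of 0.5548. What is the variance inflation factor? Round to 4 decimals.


Using VIF = 1/(1 - R^2_j):
1 - 0.5548 = 0.4452.
VIF = 2.2462.

2.2462


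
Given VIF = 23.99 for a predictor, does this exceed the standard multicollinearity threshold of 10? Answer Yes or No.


Compare VIF = 23.99 to the threshold of 10.
23.99 >= 10, so the answer is Yes.

Yes


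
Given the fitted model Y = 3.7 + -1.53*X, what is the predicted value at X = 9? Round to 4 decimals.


Plug X = 9 into Y = 3.7 + -1.53*X:
Y = 3.7 + -13.7700 = -10.0700.

-10.0700


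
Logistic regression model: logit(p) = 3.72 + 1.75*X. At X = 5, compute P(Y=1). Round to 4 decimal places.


Compute z = 3.72 + (1.75)(5) = 12.4700.
exp(-z) = 0.0000.
P = 1/(1 + 0.0000) = 1.0000.

1.0000


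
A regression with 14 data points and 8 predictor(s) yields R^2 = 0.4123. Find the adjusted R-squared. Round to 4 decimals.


Using the formula:
(1 - 0.4123) = 0.5877.
Multiply by 13/5: 0.5877 * 13 = 7.6401, then 7.6401 / 5 = 1.5280.
Adj R^2 = 1 - 1.5280 = -0.5280.

-0.5280


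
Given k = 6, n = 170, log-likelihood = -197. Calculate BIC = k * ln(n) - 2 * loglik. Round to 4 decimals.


k * ln(n) = 6 * ln(170) = 6 * 5.135798 = 30.814788.
-2 * loglik = -2 * (-197) = 394.
BIC = 30.814788 + 394 = 424.814788, which rounds to 424.8148.

424.8148


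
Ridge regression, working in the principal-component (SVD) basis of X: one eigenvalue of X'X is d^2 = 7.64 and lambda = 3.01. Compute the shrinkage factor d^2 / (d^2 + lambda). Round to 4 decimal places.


Compute the denominator: 7.64 + 3.01 = 10.6500.
Shrinkage factor = 7.64 / 10.6500 = 0.7174.

0.7174


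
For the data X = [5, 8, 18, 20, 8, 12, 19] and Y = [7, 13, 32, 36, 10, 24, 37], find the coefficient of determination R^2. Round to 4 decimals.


The fitted line is Y = -3.6861 + 2.0534*X.
SSres = 23.3596, SStot = 971.4286.
R^2 = 1 - SSres/SStot = 0.9760.

0.9760


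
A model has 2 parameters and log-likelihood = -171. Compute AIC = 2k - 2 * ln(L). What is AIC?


AIC = 2*2 - 2*(-171).
= 4 + 342 = 346.

346


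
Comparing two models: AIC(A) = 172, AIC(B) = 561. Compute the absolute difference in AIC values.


Compute |172 - 561| = 389.
Model A has the smaller AIC.

389


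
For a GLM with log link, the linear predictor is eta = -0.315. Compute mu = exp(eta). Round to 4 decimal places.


Apply the inverse link:
mu = e^-0.315 = 0.7298.

0.7298


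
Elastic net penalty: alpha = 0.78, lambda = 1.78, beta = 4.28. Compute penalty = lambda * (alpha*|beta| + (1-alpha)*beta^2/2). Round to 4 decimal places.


L1 component = 0.78 * |4.28| = 3.3384.
L2 component = 0.22 * 4.28^2 / 2 = 2.0150.
Penalty = 1.78 * (3.3384 + 2.0150) = 1.78 * 5.3534 = 9.5291.

9.5291


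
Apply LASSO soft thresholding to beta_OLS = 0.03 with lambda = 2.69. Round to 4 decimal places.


Check: |0.03| = 0.03 vs lambda = 2.69.
Since |beta| <= lambda, the coefficient is set to 0.
Soft-thresholded coefficient = 0.0000.

0.0000


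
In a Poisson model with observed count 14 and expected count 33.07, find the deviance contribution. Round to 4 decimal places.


First: ln(14/33.07) = -0.859569.
Then: 14 * -0.859569 = -12.033966.
y - mu = 14 - 33.07 = -19.07.
D = 2(-12.033966 - -19.07) = 14.072068, which rounds to 14.0721.

14.0721


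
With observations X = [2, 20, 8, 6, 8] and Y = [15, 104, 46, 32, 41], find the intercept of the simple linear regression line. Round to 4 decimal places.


Compute b1 = 4.9978 from the OLS formula.
With xbar = 8.8000 and ybar = 47.6000, the intercept is:
b0 = 47.6000 - 4.9978 * 8.8000 = 3.6195.

3.6195


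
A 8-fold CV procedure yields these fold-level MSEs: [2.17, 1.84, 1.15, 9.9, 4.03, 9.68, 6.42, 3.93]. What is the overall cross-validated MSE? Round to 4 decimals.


Sum of fold MSEs = 39.1200.
Average = 39.1200 / 8 = 4.8900.

4.8900


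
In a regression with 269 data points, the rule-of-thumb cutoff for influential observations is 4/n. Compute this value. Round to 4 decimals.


Cook's distance cutoff = 4/n = 4/269.
= 0.0149.

0.0149


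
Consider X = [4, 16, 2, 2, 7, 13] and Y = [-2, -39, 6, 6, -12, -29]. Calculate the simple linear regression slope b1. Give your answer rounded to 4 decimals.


Calculate xbar = 7.3333, ybar = -11.6667.
S_xx = 175.3333, S_xy = -555.6667.
Using b1 = S_xy / S_xx = -555.6667 / 175.3333, we get b1 = -3.1692.

-3.1692


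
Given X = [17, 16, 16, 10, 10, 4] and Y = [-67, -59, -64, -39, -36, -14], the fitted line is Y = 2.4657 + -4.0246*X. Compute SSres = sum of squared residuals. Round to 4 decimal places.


Predicted values from Y = 2.4657 + -4.0246*X.
Residuals: [-1.0475, 2.9279, -2.0721, -1.2197, 1.7803, -0.3673].
SSres = 18.7555.

18.7555


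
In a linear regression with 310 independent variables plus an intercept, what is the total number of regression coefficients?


Each predictor gets one coefficient, plus one intercept.
Total parameters = 310 + 1 = 311.

311


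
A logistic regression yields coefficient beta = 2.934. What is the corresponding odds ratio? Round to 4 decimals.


Odds ratio = exp(beta) = exp(2.934).
= 18.8027.

18.8027


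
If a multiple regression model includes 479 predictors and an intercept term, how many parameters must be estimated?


Each predictor gets one coefficient, plus one intercept.
Total parameters = 479 + 1 = 480.

480


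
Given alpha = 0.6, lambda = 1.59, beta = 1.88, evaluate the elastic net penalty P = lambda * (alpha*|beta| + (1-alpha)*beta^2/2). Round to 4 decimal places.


Compute:
L1 = 0.6 * 1.88 = 1.1280.
L2 = 0.4 * 1.88^2 / 2 = 0.7069.
Penalty = 1.59 * (1.1280 + 0.7069) = 2.9175.

2.9175


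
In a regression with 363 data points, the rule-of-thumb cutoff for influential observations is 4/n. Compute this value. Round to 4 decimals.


Using the rule of thumb:
Threshold = 4 / 363 = 0.0110.

0.0110


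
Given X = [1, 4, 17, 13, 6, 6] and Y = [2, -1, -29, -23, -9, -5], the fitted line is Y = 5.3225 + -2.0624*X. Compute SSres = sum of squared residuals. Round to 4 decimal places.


Predicted values from Y = 5.3225 + -2.0624*X.
Residuals: [-1.2601, 1.9271, 0.7383, -1.5113, -1.9481, 2.0519].
SSres = 16.1361.

16.1361


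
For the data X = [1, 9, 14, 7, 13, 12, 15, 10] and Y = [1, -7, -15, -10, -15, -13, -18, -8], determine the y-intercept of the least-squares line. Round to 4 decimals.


The slope is b1 = -1.2588.
Sample means are xbar = 10.1250 and ybar = -10.6250.
Intercept: b0 = -10.6250 - (-1.2588)(10.1250) = 2.1208.

2.1208


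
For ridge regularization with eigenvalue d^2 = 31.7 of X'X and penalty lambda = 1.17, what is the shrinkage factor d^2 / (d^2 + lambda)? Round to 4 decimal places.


Compute the denominator: 31.7 + 1.17 = 32.8700.
Shrinkage factor = 31.7 / 32.8700 = 0.9644.

0.9644


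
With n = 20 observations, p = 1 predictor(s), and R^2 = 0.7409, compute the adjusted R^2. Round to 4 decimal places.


Adjusted R^2 = 1 - (1 - R^2) * (n-1)/(n-p-1).
(1 - R^2) = 0.2591.
(n-1)/(n-p-1) = 19/18.
(1 - R^2) * (n-1) = 0.2591 * 19 = 4.9229.
Divide by (n-p-1): 4.9229 / 18 = 0.2735.
Adj R^2 = 1 - 0.2735 = 0.7265.

0.7265


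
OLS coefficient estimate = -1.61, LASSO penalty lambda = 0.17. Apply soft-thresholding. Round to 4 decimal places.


|beta_OLS| = 1.61.
lambda = 0.17.
Since |beta| > lambda, coefficient = sign(beta)*(|beta| - lambda) = -1.4400.
Result = -1.4400.

-1.4400


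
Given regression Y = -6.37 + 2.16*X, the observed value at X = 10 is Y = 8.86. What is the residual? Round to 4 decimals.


Predicted = -6.37 + 2.16 * 10 = 15.2300.
Residual = 8.86 - 15.2300 = -6.3700.

-6.3700


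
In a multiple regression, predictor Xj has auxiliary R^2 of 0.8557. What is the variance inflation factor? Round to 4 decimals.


VIF = 1 / (1 - 0.8557).
= 1 / 0.1443 = 6.9300.

6.9300


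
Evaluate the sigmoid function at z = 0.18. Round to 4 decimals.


Compute exp(-0.1800) = 0.8353.
Sigmoid = 1 / (1 + 0.8353) = 1 / 1.8353 = 0.5449.

0.5449


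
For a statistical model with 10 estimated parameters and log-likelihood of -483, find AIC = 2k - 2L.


AIC = 2*10 - 2*(-483).
= 20 + 966 = 986.

986


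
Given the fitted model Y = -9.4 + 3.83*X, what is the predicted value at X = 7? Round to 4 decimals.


Plug X = 7 into Y = -9.4 + 3.83*X:
Y = -9.4 + 26.8100 = 17.4100.

17.4100


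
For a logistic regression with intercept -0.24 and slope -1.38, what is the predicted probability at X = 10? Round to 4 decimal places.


Compute z = -0.24 + (-1.38)(10) = -14.0400.
exp(-z) = 1251683.4960.
P = 1/(1 + 1251683.4960) = 0.0000.

0.0000


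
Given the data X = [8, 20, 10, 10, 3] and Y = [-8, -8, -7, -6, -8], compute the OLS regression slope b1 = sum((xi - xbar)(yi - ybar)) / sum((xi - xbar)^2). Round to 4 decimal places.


First compute the means: xbar = 10.2000, ybar = -7.4000.
Then S_xx = sum((xi - xbar)^2) = 152.8000.
S_xy = sum((xi - xbar)(yi - ybar)) = -0.6000.
b1 = S_xy / S_xx = -0.6000 / 152.8000 = -0.0039.

-0.0039


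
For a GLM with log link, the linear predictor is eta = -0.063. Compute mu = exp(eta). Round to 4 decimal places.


mu = exp(eta) = exp(-0.063).
= 0.9389.

0.9389


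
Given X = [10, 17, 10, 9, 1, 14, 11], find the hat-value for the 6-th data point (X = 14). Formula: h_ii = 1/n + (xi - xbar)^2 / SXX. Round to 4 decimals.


n = 7, xbar = 10.2857.
SXX = sum((xi - xbar)^2) = 147.4286.
h = 1/7 + (14 - 10.2857)^2 / 147.4286 = 0.2364.

0.2364


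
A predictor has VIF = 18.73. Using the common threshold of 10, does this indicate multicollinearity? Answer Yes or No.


Check: VIF = 18.73 vs threshold = 10.
Since 18.73 >= 10, the answer is Yes.

Yes


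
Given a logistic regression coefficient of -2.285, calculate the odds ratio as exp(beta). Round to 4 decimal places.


exp(-2.285) = 0.1018.
So the odds ratio is 0.1018.

0.1018


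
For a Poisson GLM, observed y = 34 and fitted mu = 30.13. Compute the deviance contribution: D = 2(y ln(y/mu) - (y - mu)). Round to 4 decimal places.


First: ln(34/30.13) = 0.120839.
Then: 34 * 0.120839 = 4.108526.
y - mu = 34 - 30.13 = 3.87.
D = 2(4.108526 - 3.87) = 0.477052, which rounds to 0.4771.

0.4771


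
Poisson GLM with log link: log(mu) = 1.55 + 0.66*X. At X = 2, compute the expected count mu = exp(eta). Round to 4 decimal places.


Compute eta = 1.55 + 0.66 * 2 = 2.8700.
Apply inverse link: mu = e^2.8700 = 17.6370.

17.6370


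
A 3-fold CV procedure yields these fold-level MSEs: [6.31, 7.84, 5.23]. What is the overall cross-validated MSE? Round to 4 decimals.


Total MSE across folds = 19.3800.
CV-MSE = 19.3800/3 = 6.4600.

6.4600


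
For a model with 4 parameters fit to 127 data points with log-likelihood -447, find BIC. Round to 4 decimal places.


Compute k*ln(n) = 4*ln(127) = 4*4.844187 = 19.376748.
Then -2*loglik = 894.
BIC = 19.376748 + 894 = 913.376748, which rounds to 913.3767.

913.3767


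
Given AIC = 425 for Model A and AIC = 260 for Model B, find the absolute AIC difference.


|AIC_A - AIC_B| = |425 - 260| = 165.
Model B is preferred (lower AIC).

165


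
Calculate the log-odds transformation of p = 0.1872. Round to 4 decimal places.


Compute the odds: 0.1872/0.8128 = 0.2303.
Take the natural log: ln(0.2303) = -1.4683.

-1.4683


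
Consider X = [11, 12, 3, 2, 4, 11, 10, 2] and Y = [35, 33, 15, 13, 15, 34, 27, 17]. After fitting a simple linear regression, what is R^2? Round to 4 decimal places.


The fitted line is Y = 9.4419 + 2.0630*X.
SSres = 42.3159, SStot = 641.8750.
R^2 = 1 - SSres/SStot = 0.9341.

0.9341


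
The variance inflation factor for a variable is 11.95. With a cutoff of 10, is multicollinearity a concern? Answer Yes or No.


Check: VIF = 11.95 vs threshold = 10.
Since 11.95 >= 10, the answer is Yes.

Yes


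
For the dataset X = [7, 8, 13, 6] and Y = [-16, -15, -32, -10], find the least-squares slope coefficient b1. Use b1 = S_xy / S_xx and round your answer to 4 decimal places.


The sample means are xbar = 8.5000 and ybar = -18.2500.
Compute S_xx = 29.0000 and S_xy = -87.5000.
Slope b1 = S_xy / S_xx = -87.5000 / 29.0000 = -3.0172.

-3.0172


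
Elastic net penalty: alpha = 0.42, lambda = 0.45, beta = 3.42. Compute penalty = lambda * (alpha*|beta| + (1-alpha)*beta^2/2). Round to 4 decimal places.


L1 component = 0.42 * |3.42| = 1.4364.
L2 component = 0.58 * 3.42^2 / 2 = 3.3920.
Penalty = 0.45 * (1.4364 + 3.3920) = 0.45 * 4.8284 = 2.1728.

2.1728


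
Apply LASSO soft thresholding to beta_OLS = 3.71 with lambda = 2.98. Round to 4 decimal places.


Check: |3.71| = 3.71 vs lambda = 2.98.
Since |beta| > lambda, coefficient = sign(beta)*(|beta| - lambda) = 0.7300.
Soft-thresholded coefficient = 0.7300.

0.7300


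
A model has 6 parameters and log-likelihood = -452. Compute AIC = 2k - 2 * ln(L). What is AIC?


AIC = 2k - 2*loglik = 2(6) - 2(-452).
= 12 + 904 = 916.

916


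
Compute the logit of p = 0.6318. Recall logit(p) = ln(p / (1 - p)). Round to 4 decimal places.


Compute the odds: 0.6318/0.3682 = 1.7159.
Take the natural log: ln(1.7159) = 0.5399.

0.5399


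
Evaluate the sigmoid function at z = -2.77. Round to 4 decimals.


Compute exp(2.7700) = 15.9586.
Sigmoid = 1 / (1 + 15.9586) = 1 / 16.9586 = 0.0590.

0.0590


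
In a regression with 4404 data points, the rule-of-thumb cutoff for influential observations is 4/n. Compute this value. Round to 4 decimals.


Using the rule of thumb:
Threshold = 4 / 4404 = 0.0009.

0.0009


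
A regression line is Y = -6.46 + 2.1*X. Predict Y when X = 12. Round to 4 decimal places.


Substitute X = 12 into the equation:
Y = -6.46 + 2.1 * 12 = -6.46 + 25.2000 = 18.7400.

18.7400


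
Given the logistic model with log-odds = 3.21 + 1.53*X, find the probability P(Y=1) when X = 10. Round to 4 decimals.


z = 3.21 + 1.53 * 10 = 18.5100.
Sigmoid: P = 1 / (1 + exp(-18.5100)) = 1.0000.

1.0000


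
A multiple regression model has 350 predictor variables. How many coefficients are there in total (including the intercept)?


Each predictor gets one coefficient, plus one intercept.
Total parameters = 350 + 1 = 351.

351


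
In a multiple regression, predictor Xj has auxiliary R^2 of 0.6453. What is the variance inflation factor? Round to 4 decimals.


Denominator: 1 - 0.6453 = 0.3547.
VIF = 1 / 0.3547 = 2.8193.

2.8193
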